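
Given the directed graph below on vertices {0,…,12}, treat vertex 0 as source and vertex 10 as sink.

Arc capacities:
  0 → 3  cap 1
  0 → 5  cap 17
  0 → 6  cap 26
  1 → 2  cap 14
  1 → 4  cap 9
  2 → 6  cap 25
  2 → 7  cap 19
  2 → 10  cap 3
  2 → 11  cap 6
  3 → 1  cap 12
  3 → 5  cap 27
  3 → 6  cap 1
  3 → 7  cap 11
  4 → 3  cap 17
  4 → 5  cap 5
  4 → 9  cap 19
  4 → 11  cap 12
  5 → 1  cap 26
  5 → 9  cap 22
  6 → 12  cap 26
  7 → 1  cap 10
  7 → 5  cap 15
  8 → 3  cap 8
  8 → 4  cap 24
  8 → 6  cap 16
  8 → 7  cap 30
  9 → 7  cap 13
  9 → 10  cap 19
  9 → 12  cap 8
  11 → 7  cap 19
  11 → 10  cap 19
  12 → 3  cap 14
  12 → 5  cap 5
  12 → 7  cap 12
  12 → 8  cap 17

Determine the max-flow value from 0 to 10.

augment #1: 0→5→9→10 bottleneck 17, total now 17
augment #2: 0→3→1→2→10 bottleneck 1, total now 18
augment #3: 0→6→12→5→9→10 bottleneck 2, total now 20
augment #4: 0→6→12→3→1→2→10 bottleneck 2, total now 22
augment #5: 0→6→12→8→4→11→10 bottleneck 12, total now 34
augment #6: 0→6→12→3→1→2→11→10 bottleneck 6, total now 40

Maximum flow value: 40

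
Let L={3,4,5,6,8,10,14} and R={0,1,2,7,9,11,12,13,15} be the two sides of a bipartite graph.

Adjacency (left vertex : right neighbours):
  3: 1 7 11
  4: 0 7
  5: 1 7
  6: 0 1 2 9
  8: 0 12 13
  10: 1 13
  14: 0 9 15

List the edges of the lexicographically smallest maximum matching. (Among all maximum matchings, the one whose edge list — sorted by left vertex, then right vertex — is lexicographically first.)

|M| = 7 (so the lex-smallest maximum matching has 7 edges)
process left vertices in ascending order; for each, take the smallest-labelled available neighbour that still permits 7 edges overall, or leave it unmatched if none does
lex-smallest matching: {3-1, 4-0, 5-7, 6-2, 8-12, 10-13, 14-9}

Lex-smallest maximum matching: {(3,1), (4,0), (5,7), (6,2), (8,12), (10,13), (14,9)}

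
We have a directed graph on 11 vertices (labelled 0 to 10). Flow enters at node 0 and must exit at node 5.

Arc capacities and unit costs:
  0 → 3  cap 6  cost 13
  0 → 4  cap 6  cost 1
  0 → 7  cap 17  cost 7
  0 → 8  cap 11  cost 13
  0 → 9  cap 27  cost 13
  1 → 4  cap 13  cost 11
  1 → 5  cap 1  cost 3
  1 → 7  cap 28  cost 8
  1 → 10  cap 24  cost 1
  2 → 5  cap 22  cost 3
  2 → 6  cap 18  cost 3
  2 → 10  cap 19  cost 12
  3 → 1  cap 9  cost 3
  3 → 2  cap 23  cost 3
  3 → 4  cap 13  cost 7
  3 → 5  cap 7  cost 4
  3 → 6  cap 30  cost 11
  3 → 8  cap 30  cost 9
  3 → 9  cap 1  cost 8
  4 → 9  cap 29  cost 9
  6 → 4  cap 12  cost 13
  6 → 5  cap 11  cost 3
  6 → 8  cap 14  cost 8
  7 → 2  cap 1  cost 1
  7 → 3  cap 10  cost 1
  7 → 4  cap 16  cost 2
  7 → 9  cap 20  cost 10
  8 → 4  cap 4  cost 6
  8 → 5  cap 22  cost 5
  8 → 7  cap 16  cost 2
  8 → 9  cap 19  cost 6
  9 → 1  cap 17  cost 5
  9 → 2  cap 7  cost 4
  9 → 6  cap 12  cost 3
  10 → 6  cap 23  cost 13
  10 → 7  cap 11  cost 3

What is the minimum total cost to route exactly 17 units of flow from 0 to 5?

shortest-cost path #1: 0→7→2→5 push 1 @ unit cost 11 (adds 11)
shortest-cost path #2: 0→7→3→5 push 7 @ unit cost 12 (adds 84)
shortest-cost path #3: 0→7→3→1→5 push 1 @ unit cost 14 (adds 14)
shortest-cost path #4: 0→7→3→2→5 push 2 @ unit cost 14 (adds 28)
shortest-cost path #5: 0→4→9→6→5 push 6 @ unit cost 16 (adds 96)
total cost = 233

Minimum cost for 17 units: 233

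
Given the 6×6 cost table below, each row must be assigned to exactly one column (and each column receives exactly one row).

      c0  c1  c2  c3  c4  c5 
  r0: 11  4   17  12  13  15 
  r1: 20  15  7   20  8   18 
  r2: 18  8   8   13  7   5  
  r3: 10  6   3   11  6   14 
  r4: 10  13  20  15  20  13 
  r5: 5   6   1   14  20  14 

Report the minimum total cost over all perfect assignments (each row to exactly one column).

Minimum assignment cost: 39

optimal assignment: row0→col1 (cost 4), row1→col4 (cost 8), row2→col5 (cost 5), row3→col3 (cost 11), row4→col0 (cost 10), row5→col2 (cost 1)
total = 4 + 8 + 5 + 11 + 10 + 1 = 39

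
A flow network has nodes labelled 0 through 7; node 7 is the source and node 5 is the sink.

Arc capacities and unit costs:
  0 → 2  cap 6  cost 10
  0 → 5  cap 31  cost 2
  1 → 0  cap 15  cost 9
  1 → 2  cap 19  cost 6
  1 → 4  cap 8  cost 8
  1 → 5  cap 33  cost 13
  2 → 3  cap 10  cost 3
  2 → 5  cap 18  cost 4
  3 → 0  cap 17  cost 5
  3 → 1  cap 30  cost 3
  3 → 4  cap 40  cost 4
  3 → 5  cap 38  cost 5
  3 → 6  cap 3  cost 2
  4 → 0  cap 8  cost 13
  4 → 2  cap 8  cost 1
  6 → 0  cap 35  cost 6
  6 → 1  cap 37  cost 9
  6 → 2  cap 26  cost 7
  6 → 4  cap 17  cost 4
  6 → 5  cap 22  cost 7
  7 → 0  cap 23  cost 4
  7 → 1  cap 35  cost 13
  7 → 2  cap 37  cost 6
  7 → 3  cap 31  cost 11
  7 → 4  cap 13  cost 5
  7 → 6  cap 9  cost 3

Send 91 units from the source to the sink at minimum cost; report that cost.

Minimum cost for 91 units: 1050

shortest-cost path #1: 7→0→5 push 23 @ unit cost 6 (adds 138)
shortest-cost path #2: 7→2→5 push 18 @ unit cost 10 (adds 180)
shortest-cost path #3: 7→6→5 push 9 @ unit cost 10 (adds 90)
shortest-cost path #4: 7→2→3→5 push 10 @ unit cost 14 (adds 140)
shortest-cost path #5: 7→3→5 push 28 @ unit cost 16 (adds 448)
shortest-cost path #6: 7→3→0→5 push 3 @ unit cost 18 (adds 54)
total cost = 1050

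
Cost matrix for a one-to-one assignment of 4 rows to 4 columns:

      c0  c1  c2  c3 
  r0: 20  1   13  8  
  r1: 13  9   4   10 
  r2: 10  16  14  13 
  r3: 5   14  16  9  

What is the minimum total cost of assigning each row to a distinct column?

optimal assignment: row0→col1 (cost 1), row1→col2 (cost 4), row2→col3 (cost 13), row3→col0 (cost 5)
total = 1 + 4 + 13 + 5 = 23

Minimum assignment cost: 23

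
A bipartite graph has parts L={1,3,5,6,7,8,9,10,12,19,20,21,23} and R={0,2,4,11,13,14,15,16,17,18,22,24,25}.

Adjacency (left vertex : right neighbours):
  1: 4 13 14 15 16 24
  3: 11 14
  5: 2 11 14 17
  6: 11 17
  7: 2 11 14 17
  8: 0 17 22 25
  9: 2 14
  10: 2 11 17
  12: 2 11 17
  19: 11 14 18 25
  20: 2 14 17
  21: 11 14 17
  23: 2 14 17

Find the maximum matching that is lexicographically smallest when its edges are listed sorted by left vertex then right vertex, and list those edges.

|M| = 7 (so the lex-smallest maximum matching has 7 edges)
process left vertices in ascending order; for each, take the smallest-labelled available neighbour that still permits 7 edges overall, or leave it unmatched if none does
lex-smallest matching: {1-4, 3-11, 5-2, 6-17, 7-14, 8-0, 19-18}

Lex-smallest maximum matching: {(1,4), (3,11), (5,2), (6,17), (7,14), (8,0), (19,18)}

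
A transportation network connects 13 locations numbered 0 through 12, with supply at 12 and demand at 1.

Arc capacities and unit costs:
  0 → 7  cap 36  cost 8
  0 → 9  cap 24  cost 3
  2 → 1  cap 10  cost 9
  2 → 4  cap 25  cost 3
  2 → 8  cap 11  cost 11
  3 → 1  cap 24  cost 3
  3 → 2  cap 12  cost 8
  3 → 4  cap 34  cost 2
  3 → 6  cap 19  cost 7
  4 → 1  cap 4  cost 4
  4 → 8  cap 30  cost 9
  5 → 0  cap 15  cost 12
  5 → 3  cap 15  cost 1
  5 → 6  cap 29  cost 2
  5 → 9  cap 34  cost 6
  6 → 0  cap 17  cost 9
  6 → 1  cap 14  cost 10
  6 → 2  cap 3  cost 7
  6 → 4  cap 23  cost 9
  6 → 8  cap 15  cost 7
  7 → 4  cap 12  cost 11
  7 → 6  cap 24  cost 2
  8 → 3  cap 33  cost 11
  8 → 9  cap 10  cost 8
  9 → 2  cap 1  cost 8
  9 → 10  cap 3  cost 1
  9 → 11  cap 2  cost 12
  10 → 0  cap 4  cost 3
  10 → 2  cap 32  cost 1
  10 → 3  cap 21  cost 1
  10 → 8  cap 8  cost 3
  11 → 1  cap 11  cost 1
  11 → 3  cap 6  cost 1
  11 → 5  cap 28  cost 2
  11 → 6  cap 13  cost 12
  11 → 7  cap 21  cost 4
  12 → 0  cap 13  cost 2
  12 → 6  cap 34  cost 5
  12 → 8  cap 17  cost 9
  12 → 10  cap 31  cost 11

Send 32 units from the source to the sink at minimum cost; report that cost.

shortest-cost path #1: 12→0→9→10→3→1 push 3 @ unit cost 10 (adds 30)
shortest-cost path #2: 12→6→1 push 14 @ unit cost 15 (adds 210)
shortest-cost path #3: 12→10→3→1 push 15 @ unit cost 15 (adds 225)
total cost = 465

Minimum cost for 32 units: 465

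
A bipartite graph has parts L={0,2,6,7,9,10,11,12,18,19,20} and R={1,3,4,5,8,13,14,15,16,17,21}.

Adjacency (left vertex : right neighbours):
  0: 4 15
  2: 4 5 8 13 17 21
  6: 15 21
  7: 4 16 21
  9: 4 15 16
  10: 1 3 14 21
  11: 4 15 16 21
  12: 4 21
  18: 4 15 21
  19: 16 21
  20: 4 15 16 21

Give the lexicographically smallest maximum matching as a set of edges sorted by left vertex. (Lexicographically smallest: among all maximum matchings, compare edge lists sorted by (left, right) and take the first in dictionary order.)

Lex-smallest maximum matching: {(0,4), (2,5), (6,15), (7,16), (10,1), (11,21)}

|M| = 6 (so the lex-smallest maximum matching has 6 edges)
process left vertices in ascending order; for each, take the smallest-labelled available neighbour that still permits 6 edges overall, or leave it unmatched if none does
lex-smallest matching: {0-4, 2-5, 6-15, 7-16, 10-1, 11-21}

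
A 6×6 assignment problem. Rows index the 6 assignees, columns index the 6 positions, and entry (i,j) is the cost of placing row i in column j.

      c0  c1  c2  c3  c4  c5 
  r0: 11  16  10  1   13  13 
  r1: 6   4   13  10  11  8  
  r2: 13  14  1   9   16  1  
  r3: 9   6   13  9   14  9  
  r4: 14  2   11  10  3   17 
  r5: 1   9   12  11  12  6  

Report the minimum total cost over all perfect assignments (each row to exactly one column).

Minimum assignment cost: 19

optimal assignment: row0→col3 (cost 1), row1→col1 (cost 4), row2→col2 (cost 1), row3→col5 (cost 9), row4→col4 (cost 3), row5→col0 (cost 1)
total = 1 + 4 + 1 + 9 + 3 + 1 = 19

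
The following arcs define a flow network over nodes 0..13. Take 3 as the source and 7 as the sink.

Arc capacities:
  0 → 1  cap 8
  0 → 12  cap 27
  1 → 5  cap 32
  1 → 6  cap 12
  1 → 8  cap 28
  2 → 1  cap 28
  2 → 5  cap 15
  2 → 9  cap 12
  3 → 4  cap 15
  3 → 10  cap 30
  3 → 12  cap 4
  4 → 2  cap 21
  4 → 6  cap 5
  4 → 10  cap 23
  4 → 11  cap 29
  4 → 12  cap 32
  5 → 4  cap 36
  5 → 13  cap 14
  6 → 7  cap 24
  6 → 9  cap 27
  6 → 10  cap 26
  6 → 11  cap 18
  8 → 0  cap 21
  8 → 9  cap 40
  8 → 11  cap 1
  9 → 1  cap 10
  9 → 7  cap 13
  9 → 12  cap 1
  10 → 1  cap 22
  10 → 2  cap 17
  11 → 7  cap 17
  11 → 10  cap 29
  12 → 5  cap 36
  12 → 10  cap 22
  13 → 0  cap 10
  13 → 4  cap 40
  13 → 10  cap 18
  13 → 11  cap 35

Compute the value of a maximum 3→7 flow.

augment #1: 3→4→6→7 bottleneck 5, total now 5
augment #2: 3→4→11→7 bottleneck 10, total now 15
augment #3: 3→10→1→6→7 bottleneck 12, total now 27
augment #4: 3→10→2→9→7 bottleneck 12, total now 39
augment #5: 3→10→1→8→9→7 bottleneck 1, total now 40
augment #6: 3→10→1→8→11→7 bottleneck 1, total now 41
augment #7: 3→12→5→4→11→7 bottleneck 4, total now 45
augment #8: 3→10→1→5→4→11→7 bottleneck 2, total now 47

Maximum flow value: 47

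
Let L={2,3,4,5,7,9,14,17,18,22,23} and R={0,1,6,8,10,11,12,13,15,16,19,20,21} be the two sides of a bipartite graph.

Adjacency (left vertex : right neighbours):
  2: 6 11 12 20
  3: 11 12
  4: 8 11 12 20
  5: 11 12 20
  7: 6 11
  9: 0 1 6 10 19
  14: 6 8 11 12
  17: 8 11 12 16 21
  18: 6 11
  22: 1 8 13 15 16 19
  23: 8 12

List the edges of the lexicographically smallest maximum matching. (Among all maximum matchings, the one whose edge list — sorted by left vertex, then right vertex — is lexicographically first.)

|M| = 8 (so the lex-smallest maximum matching has 8 edges)
process left vertices in ascending order; for each, take the smallest-labelled available neighbour that still permits 8 edges overall, or leave it unmatched if none does
lex-smallest matching: {2-6, 3-11, 4-8, 5-20, 9-0, 14-12, 17-16, 22-1}

Lex-smallest maximum matching: {(2,6), (3,11), (4,8), (5,20), (9,0), (14,12), (17,16), (22,1)}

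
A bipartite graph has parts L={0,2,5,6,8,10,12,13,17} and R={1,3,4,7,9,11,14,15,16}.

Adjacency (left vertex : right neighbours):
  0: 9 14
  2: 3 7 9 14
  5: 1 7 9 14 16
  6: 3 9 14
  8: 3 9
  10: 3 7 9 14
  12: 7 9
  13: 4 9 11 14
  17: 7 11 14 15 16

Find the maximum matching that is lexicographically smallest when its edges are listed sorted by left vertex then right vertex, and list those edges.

Lex-smallest maximum matching: {(0,9), (2,3), (5,1), (6,14), (10,7), (13,4), (17,11)}

|M| = 7 (so the lex-smallest maximum matching has 7 edges)
process left vertices in ascending order; for each, take the smallest-labelled available neighbour that still permits 7 edges overall, or leave it unmatched if none does
lex-smallest matching: {0-9, 2-3, 5-1, 6-14, 10-7, 13-4, 17-11}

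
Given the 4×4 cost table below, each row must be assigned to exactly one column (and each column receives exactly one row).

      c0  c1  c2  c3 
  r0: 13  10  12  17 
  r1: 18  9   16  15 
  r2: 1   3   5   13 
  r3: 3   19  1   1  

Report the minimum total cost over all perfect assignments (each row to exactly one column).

Minimum assignment cost: 23

optimal assignment: row0→col2 (cost 12), row1→col1 (cost 9), row2→col0 (cost 1), row3→col3 (cost 1)
total = 12 + 9 + 1 + 1 = 23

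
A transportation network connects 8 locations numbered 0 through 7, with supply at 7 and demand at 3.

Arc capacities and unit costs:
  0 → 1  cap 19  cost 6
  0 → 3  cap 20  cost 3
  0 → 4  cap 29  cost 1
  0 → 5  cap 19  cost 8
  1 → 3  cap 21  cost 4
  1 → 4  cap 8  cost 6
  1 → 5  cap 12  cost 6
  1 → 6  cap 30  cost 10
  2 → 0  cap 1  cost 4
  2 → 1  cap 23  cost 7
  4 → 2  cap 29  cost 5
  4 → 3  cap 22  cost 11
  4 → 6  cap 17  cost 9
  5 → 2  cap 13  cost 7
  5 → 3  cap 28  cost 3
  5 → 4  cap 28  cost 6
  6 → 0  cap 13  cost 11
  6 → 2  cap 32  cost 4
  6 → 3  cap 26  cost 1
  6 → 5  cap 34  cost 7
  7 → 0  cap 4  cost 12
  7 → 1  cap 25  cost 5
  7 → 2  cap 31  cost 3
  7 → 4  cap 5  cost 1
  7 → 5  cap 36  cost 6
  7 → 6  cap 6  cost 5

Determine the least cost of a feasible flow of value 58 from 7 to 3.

shortest-cost path #1: 7→6→3 push 6 @ unit cost 6 (adds 36)
shortest-cost path #2: 7→1→3 push 21 @ unit cost 9 (adds 189)
shortest-cost path #3: 7→5→3 push 28 @ unit cost 9 (adds 252)
shortest-cost path #4: 7→2→0→3 push 1 @ unit cost 10 (adds 10)
shortest-cost path #5: 7→4→6→3 push 2 @ unit cost 11 (adds 22)
total cost = 509

Minimum cost for 58 units: 509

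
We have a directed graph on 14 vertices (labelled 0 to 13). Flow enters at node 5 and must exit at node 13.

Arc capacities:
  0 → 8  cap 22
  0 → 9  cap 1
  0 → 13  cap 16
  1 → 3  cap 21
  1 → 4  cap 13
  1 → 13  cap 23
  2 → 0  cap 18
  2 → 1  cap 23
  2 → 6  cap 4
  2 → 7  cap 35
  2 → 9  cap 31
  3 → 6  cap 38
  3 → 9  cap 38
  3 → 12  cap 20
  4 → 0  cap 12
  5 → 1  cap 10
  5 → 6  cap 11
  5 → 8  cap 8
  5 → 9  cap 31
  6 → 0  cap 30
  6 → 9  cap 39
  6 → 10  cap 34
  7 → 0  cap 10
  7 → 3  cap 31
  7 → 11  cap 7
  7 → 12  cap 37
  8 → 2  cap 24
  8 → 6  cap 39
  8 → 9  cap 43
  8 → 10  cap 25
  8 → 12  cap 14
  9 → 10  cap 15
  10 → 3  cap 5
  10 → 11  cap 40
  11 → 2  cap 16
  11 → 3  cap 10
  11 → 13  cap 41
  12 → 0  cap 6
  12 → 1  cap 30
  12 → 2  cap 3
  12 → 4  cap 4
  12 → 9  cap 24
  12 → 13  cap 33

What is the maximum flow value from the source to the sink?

Maximum flow value: 44

augment #1: 5→1→13 bottleneck 10, total now 10
augment #2: 5→6→0→13 bottleneck 11, total now 21
augment #3: 5→8→12→13 bottleneck 8, total now 29
augment #4: 5→9→10→11→13 bottleneck 15, total now 44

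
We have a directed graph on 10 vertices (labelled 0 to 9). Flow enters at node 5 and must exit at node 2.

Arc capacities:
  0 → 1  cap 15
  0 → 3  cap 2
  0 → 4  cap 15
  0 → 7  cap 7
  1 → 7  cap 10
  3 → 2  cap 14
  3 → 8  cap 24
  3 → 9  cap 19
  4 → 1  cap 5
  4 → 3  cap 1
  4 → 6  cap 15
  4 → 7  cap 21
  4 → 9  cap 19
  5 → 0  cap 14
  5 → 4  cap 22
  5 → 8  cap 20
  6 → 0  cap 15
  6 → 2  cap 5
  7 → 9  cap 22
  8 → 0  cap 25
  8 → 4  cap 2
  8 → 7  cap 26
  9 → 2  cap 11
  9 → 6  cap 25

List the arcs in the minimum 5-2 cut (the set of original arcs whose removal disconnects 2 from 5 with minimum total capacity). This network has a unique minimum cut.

augment #1: 5→0→3→2 push 2
augment #2: 5→4→3→2 push 1
augment #3: 5→4→6→2 push 5
augment #4: 5→4→9→2 push 11
max flow = 19; residual-reachable set from 5 gives S-side
cut edges (S→T): {(0,3), (4,3), (6,2), (9,2)} total cap 19

Min-cut arcs: {(0,3), (4,3), (6,2), (9,2)} (total capacity 19)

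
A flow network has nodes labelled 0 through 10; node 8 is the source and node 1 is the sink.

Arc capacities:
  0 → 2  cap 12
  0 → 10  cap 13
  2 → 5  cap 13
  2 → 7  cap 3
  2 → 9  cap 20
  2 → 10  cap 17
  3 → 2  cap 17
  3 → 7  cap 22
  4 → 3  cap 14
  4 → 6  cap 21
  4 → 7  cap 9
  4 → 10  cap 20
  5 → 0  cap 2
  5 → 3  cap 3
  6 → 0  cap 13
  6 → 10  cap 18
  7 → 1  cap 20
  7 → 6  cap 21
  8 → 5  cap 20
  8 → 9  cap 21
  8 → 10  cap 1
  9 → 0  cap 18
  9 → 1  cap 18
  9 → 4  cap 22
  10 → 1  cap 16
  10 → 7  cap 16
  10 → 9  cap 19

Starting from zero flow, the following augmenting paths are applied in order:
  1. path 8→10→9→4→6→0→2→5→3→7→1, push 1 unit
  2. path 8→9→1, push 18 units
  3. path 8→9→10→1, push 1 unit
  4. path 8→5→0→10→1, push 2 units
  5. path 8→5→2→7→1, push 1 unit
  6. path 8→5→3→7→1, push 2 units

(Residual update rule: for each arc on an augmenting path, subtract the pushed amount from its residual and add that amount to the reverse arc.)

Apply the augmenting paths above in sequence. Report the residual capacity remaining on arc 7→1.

after path 1 (8→10→9→4→6→0→2→5→3→7→1, push 1): res(7,1)=19
after path 2 (8→9→1, push 18): res(7,1)=19
after path 3 (8→9→10→1, push 1): res(7,1)=19
after path 4 (8→5→0→10→1, push 2): res(7,1)=19
after path 5 (8→5→2→7→1, push 1): res(7,1)=18
after path 6 (8→5→3→7→1, push 2): res(7,1)=16

Residual capacity of (7,1): 16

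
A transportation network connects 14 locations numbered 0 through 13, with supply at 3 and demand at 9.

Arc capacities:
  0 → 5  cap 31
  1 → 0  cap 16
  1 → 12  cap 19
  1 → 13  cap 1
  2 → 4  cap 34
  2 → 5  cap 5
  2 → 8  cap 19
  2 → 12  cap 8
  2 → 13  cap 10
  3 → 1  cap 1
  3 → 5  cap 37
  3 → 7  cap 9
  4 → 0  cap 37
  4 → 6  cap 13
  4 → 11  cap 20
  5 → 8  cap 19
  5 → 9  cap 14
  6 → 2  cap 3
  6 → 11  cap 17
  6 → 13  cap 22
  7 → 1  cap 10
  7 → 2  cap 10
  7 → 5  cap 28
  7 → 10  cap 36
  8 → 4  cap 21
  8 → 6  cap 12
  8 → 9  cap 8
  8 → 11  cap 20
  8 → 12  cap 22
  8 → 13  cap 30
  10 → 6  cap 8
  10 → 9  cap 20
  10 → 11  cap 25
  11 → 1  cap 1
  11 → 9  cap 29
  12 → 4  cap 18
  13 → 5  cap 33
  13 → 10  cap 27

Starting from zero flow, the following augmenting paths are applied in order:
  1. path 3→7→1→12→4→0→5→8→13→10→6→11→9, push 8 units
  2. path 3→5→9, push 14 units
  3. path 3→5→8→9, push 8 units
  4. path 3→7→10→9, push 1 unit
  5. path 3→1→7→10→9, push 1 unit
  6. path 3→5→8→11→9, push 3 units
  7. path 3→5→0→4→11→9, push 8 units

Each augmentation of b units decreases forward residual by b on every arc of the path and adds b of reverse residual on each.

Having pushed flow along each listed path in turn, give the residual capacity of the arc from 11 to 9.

Residual capacity of (11,9): 10

after path 1 (3→7→1→12→4→0→5→8→13→10→6→11→9, push 8): res(11,9)=21
after path 2 (3→5→9, push 14): res(11,9)=21
after path 3 (3→5→8→9, push 8): res(11,9)=21
after path 4 (3→7→10→9, push 1): res(11,9)=21
after path 5 (3→1→7→10→9, push 1): res(11,9)=21
after path 6 (3→5→8→11→9, push 3): res(11,9)=18
after path 7 (3→5→0→4→11→9, push 8): res(11,9)=10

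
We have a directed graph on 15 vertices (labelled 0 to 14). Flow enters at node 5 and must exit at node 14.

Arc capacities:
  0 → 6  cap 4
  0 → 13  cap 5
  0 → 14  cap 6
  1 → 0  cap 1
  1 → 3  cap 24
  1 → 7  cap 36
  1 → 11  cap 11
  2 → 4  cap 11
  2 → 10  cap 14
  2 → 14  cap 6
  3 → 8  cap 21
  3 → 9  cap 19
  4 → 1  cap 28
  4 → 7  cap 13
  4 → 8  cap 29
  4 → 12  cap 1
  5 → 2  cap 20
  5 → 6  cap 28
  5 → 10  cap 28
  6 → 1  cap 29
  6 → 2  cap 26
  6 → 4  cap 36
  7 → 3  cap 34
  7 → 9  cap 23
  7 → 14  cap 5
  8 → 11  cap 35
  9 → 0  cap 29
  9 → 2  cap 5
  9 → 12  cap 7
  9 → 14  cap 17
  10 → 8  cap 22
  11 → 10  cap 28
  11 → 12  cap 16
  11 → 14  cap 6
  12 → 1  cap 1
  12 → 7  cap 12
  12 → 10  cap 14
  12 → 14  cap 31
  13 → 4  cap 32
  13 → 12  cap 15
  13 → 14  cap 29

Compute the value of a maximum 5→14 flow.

augment #1: 5→2→14 bottleneck 6, total now 6
augment #2: 5→2→4→7→14 bottleneck 5, total now 11
augment #3: 5→2→4→12→14 bottleneck 1, total now 12
augment #4: 5→6→1→0→14 bottleneck 1, total now 13
augment #5: 5→6→1→11→14 bottleneck 6, total now 19
augment #6: 5→2→4→7→9→14 bottleneck 5, total now 24
augment #7: 5→6→1→3→9→14 bottleneck 12, total now 36
augment #8: 5→6→1→11→12→14 bottleneck 5, total now 41
augment #9: 5→10→8→11→12→14 bottleneck 11, total now 52
augment #10: 5→6→1→3→9→0→14 bottleneck 4, total now 56
augment #11: 5→10→8→11→1→3→9→0→14 bottleneck 1, total now 57
augment #12: 5→10→8→11→1→3→9→12→14 bottleneck 2, total now 59
augment #13: 5→10→8→11→1→7→9→12→14 bottleneck 5, total now 64
augment #14: 5→10→8→11→1→7→9→0→13→14 bottleneck 3, total now 67

Maximum flow value: 67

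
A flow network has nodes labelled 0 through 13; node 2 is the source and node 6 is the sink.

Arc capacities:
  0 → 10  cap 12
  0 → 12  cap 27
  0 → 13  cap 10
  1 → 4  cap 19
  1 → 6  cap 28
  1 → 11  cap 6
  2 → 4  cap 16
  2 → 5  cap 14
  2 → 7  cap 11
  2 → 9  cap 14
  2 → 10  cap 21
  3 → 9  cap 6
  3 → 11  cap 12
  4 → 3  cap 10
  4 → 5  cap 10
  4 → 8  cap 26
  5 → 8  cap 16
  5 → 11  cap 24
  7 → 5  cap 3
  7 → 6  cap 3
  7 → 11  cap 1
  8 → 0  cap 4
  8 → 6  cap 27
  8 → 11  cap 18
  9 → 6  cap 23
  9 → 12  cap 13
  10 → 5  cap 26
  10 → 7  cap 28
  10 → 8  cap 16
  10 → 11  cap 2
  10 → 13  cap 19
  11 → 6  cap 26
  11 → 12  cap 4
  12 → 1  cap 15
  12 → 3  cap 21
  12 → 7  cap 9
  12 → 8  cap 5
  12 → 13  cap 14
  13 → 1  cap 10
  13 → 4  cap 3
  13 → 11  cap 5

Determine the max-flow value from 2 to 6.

Maximum flow value: 72

augment #1: 2→7→6 bottleneck 3, total now 3
augment #2: 2→9→6 bottleneck 14, total now 17
augment #3: 2→4→8→6 bottleneck 16, total now 33
augment #4: 2→5→8→6 bottleneck 11, total now 44
augment #5: 2→5→11→6 bottleneck 3, total now 47
augment #6: 2→7→11→6 bottleneck 1, total now 48
augment #7: 2→10→11→6 bottleneck 2, total now 50
augment #8: 2→7→5→11→6 bottleneck 3, total now 53
augment #9: 2→10→5→11→6 bottleneck 17, total now 70
augment #10: 2→10→13→1→6 bottleneck 2, total now 72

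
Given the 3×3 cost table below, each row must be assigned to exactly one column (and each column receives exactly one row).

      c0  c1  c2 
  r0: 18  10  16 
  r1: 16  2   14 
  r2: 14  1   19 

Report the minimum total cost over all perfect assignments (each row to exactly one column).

Minimum assignment cost: 32

optimal assignment: row0→col2 (cost 16), row1→col1 (cost 2), row2→col0 (cost 14)
total = 16 + 2 + 14 = 32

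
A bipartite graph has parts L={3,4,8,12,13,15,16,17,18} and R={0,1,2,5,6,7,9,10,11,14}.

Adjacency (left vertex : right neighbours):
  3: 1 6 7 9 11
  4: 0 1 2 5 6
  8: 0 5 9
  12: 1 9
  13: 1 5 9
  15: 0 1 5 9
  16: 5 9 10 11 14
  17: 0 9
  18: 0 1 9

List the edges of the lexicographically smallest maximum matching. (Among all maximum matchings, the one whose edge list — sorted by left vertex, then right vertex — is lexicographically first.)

|M| = 7 (so the lex-smallest maximum matching has 7 edges)
process left vertices in ascending order; for each, take the smallest-labelled available neighbour that still permits 7 edges overall, or leave it unmatched if none does
lex-smallest matching: {3-6, 4-2, 8-0, 12-1, 13-5, 15-9, 16-10}

Lex-smallest maximum matching: {(3,6), (4,2), (8,0), (12,1), (13,5), (15,9), (16,10)}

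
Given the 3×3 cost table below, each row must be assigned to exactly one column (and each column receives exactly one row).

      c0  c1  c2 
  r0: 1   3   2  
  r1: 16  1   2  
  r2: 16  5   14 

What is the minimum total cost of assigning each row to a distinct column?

Minimum assignment cost: 8

optimal assignment: row0→col0 (cost 1), row1→col2 (cost 2), row2→col1 (cost 5)
total = 1 + 2 + 5 = 8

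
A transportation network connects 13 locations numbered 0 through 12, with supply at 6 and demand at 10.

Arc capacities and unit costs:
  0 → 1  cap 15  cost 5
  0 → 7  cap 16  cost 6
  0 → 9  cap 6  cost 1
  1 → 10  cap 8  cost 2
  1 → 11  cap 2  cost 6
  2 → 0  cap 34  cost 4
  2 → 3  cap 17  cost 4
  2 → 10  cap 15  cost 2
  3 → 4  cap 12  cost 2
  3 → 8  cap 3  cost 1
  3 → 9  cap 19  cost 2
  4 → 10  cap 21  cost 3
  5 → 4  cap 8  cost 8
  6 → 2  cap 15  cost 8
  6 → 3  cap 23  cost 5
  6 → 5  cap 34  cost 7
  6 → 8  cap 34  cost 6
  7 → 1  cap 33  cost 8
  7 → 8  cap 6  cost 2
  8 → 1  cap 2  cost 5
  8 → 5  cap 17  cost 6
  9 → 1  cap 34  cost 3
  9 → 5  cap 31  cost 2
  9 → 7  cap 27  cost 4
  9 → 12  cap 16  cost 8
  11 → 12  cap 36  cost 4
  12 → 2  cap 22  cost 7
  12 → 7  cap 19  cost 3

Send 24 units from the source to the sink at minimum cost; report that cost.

shortest-cost path #1: 6→2→10 push 15 @ unit cost 10 (adds 150)
shortest-cost path #2: 6→3→4→10 push 9 @ unit cost 10 (adds 90)
total cost = 240

Minimum cost for 24 units: 240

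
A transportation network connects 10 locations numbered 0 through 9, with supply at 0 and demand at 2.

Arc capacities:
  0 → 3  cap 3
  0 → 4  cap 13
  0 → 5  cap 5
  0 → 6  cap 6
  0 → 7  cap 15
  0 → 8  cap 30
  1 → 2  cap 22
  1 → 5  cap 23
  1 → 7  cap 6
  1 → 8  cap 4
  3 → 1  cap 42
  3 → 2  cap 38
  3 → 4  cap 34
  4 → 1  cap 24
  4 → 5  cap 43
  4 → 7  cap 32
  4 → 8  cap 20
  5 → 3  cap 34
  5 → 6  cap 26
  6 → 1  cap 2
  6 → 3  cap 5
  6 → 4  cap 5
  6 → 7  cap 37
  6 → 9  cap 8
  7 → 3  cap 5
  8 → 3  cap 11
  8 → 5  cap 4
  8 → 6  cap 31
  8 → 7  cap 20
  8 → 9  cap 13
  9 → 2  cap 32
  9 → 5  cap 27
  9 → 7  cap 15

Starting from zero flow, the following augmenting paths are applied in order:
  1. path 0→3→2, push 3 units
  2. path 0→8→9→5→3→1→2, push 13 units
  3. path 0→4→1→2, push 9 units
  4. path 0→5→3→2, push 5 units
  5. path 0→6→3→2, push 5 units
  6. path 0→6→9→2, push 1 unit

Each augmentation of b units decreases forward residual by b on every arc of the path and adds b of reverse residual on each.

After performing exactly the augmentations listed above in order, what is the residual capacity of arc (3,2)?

Residual capacity of (3,2): 25

after path 1 (0→3→2, push 3): res(3,2)=35
after path 2 (0→8→9→5→3→1→2, push 13): res(3,2)=35
after path 3 (0→4→1→2, push 9): res(3,2)=35
after path 4 (0→5→3→2, push 5): res(3,2)=30
after path 5 (0→6→3→2, push 5): res(3,2)=25
after path 6 (0→6→9→2, push 1): res(3,2)=25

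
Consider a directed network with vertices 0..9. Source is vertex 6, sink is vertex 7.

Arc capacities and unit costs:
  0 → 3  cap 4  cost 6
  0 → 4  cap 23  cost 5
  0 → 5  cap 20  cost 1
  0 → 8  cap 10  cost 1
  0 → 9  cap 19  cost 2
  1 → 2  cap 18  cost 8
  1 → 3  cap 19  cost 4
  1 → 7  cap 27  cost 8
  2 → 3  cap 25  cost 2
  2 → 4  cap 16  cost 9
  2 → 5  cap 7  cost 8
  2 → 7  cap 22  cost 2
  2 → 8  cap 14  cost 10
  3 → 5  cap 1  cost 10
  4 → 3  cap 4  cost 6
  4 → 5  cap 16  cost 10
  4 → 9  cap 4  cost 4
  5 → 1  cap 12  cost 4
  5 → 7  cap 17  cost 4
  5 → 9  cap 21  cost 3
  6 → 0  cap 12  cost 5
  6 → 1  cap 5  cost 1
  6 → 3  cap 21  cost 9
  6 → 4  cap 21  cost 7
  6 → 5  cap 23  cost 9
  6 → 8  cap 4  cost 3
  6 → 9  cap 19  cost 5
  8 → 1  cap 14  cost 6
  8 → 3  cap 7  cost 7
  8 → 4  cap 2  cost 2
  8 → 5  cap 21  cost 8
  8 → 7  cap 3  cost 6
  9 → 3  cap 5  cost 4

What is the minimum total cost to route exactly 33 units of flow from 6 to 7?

shortest-cost path #1: 6→8→7 push 3 @ unit cost 9 (adds 27)
shortest-cost path #2: 6→1→7 push 5 @ unit cost 9 (adds 45)
shortest-cost path #3: 6→0→5→7 push 12 @ unit cost 10 (adds 120)
shortest-cost path #4: 6→5→7 push 5 @ unit cost 13 (adds 65)
shortest-cost path #5: 6→8→1→7 push 1 @ unit cost 17 (adds 17)
shortest-cost path #6: 6→5→1→7 push 7 @ unit cost 21 (adds 147)
total cost = 421

Minimum cost for 33 units: 421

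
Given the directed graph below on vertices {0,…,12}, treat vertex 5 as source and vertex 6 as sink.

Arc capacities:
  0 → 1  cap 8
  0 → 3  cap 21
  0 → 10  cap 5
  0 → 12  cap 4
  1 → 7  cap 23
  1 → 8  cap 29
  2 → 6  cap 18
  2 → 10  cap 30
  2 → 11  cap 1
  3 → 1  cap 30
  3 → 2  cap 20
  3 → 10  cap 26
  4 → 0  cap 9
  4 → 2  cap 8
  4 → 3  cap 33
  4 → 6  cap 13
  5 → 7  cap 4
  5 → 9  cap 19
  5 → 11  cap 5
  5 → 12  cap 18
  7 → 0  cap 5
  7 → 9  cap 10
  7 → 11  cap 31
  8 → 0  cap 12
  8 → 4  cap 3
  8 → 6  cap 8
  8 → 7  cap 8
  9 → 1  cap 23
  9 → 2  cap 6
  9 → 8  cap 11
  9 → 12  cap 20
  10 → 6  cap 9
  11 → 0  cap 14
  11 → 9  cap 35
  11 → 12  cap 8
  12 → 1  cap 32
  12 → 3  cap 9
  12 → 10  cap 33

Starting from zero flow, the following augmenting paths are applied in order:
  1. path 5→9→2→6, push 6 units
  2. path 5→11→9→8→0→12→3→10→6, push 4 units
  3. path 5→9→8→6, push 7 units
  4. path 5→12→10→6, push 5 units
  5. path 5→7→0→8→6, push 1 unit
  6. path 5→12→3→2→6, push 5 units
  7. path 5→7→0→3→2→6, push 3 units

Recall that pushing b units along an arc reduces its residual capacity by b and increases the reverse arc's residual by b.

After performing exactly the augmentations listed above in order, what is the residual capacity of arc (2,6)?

Residual capacity of (2,6): 4

after path 1 (5→9→2→6, push 6): res(2,6)=12
after path 2 (5→11→9→8→0→12→3→10→6, push 4): res(2,6)=12
after path 3 (5→9→8→6, push 7): res(2,6)=12
after path 4 (5→12→10→6, push 5): res(2,6)=12
after path 5 (5→7→0→8→6, push 1): res(2,6)=12
after path 6 (5→12→3→2→6, push 5): res(2,6)=7
after path 7 (5→7→0→3→2→6, push 3): res(2,6)=4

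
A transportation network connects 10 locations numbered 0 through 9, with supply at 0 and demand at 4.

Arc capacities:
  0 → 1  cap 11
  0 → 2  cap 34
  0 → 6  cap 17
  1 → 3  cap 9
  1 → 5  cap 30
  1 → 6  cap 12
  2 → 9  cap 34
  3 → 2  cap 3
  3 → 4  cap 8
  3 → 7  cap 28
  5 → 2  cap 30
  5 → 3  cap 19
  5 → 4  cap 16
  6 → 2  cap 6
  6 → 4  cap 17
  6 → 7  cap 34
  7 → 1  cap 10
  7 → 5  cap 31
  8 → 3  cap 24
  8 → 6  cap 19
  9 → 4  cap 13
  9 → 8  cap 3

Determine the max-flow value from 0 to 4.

Maximum flow value: 44

augment #1: 0→6→4 bottleneck 17, total now 17
augment #2: 0→1→3→4 bottleneck 8, total now 25
augment #3: 0→1→5→4 bottleneck 3, total now 28
augment #4: 0→2→9→4 bottleneck 13, total now 41
augment #5: 0→2→9→8→3→1→5→4 bottleneck 3, total now 44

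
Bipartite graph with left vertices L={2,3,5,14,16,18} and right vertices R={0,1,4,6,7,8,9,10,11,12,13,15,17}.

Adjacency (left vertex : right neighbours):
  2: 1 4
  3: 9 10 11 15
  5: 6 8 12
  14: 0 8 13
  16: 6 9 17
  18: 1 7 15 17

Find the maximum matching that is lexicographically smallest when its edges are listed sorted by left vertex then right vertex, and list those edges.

Lex-smallest maximum matching: {(2,1), (3,9), (5,6), (14,0), (16,17), (18,7)}

|M| = 6 (so the lex-smallest maximum matching has 6 edges)
process left vertices in ascending order; for each, take the smallest-labelled available neighbour that still permits 6 edges overall, or leave it unmatched if none does
lex-smallest matching: {2-1, 3-9, 5-6, 14-0, 16-17, 18-7}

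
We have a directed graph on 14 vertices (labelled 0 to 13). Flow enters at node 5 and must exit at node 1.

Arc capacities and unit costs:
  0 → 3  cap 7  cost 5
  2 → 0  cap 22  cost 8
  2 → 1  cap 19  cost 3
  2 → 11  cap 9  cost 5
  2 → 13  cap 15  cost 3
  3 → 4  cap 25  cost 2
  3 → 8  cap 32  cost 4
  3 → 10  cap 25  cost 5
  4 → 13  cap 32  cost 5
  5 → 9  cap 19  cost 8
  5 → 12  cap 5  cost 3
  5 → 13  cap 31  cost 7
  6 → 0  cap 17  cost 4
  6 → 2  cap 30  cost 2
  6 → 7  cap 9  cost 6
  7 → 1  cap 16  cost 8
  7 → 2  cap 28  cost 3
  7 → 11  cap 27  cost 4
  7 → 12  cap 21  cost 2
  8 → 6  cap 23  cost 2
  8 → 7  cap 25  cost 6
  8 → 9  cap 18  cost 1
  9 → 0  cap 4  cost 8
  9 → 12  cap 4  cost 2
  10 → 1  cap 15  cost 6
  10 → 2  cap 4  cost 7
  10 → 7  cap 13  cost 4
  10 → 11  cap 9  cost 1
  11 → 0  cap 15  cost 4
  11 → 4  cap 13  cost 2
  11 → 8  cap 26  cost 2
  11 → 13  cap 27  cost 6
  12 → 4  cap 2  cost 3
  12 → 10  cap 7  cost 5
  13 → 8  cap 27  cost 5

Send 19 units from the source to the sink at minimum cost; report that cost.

shortest-cost path #1: 5→12→10→1 push 5 @ unit cost 14 (adds 70)
shortest-cost path #2: 5→13→8→6→2→1 push 14 @ unit cost 19 (adds 266)
total cost = 336

Minimum cost for 19 units: 336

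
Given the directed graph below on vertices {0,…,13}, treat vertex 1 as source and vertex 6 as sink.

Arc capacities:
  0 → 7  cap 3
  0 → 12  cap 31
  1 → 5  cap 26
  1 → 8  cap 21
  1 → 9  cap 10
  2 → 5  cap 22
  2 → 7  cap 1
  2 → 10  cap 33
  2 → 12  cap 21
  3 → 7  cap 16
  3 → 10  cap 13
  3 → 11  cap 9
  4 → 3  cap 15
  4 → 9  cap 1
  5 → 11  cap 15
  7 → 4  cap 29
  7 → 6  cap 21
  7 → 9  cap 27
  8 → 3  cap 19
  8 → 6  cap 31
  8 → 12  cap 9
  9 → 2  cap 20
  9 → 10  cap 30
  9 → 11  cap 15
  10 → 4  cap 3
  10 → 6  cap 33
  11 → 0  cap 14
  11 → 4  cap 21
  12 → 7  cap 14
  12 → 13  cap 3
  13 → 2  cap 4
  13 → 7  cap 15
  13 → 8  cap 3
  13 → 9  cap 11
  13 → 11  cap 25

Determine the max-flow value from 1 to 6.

augment #1: 1→8→6 bottleneck 21, total now 21
augment #2: 1→9→10→6 bottleneck 10, total now 31
augment #3: 1→5→11→0→7→6 bottleneck 3, total now 34
augment #4: 1→5→11→0→12→7→6 bottleneck 11, total now 45
augment #5: 1→5→11→4→3→7→6 bottleneck 1, total now 46

Maximum flow value: 46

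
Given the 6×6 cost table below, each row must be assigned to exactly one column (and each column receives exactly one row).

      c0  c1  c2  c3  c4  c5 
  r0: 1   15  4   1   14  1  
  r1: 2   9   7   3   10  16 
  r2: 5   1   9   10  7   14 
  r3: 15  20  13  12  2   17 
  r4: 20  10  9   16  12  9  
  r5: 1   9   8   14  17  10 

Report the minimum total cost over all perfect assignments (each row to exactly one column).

Minimum assignment cost: 17

optimal assignment: row0→col5 (cost 1), row1→col3 (cost 3), row2→col1 (cost 1), row3→col4 (cost 2), row4→col2 (cost 9), row5→col0 (cost 1)
total = 1 + 3 + 1 + 2 + 9 + 1 = 17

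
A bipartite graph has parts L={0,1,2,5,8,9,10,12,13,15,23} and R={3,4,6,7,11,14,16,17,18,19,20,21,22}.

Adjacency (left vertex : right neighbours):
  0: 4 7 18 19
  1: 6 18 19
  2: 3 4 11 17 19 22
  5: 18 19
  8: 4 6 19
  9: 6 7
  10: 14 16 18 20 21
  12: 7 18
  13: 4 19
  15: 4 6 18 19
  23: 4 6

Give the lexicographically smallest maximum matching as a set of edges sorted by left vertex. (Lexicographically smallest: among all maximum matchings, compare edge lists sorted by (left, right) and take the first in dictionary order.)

Lex-smallest maximum matching: {(0,4), (1,6), (2,3), (5,18), (8,19), (9,7), (10,14)}

|M| = 7 (so the lex-smallest maximum matching has 7 edges)
process left vertices in ascending order; for each, take the smallest-labelled available neighbour that still permits 7 edges overall, or leave it unmatched if none does
lex-smallest matching: {0-4, 1-6, 2-3, 5-18, 8-19, 9-7, 10-14}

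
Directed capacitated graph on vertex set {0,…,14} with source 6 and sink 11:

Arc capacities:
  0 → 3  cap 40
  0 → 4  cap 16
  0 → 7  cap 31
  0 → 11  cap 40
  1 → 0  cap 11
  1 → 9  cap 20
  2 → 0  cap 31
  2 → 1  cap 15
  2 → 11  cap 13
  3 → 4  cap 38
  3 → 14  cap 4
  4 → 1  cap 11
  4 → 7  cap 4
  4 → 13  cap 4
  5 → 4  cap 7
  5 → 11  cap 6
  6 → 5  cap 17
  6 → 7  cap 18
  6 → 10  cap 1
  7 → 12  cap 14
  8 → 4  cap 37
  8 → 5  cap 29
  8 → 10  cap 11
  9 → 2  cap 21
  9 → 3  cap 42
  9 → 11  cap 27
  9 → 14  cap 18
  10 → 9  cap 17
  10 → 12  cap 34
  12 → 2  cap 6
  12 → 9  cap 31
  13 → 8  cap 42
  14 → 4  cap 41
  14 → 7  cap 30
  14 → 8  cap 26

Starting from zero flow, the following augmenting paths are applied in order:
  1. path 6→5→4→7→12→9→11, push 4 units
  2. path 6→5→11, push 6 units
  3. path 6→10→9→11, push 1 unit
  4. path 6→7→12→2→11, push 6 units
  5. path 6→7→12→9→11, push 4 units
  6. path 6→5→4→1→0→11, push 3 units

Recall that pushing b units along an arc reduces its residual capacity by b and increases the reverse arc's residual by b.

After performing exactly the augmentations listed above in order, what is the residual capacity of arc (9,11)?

after path 1 (6→5→4→7→12→9→11, push 4): res(9,11)=23
after path 2 (6→5→11, push 6): res(9,11)=23
after path 3 (6→10→9→11, push 1): res(9,11)=22
after path 4 (6→7→12→2→11, push 6): res(9,11)=22
after path 5 (6→7→12→9→11, push 4): res(9,11)=18
after path 6 (6→5→4→1→0→11, push 3): res(9,11)=18

Residual capacity of (9,11): 18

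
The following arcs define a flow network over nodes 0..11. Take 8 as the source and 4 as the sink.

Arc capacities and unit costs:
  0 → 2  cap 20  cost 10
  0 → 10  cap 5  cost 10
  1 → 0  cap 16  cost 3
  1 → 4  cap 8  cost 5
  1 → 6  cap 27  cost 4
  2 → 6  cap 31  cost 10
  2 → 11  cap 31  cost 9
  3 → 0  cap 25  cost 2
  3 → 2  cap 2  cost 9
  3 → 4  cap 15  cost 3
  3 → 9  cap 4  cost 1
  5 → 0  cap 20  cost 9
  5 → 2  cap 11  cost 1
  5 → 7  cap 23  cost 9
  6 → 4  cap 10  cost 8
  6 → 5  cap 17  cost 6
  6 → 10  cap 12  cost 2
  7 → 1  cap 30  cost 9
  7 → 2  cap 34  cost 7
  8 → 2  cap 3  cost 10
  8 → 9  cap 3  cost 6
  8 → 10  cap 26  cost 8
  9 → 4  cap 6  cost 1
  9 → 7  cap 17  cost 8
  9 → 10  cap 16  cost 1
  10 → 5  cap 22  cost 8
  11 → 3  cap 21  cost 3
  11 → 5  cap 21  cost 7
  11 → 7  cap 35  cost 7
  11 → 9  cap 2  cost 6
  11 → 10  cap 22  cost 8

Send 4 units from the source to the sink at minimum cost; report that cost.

shortest-cost path #1: 8→9→4 push 3 @ unit cost 7 (adds 21)
shortest-cost path #2: 8→2→11→3→9→4 push 1 @ unit cost 24 (adds 24)
total cost = 45

Minimum cost for 4 units: 45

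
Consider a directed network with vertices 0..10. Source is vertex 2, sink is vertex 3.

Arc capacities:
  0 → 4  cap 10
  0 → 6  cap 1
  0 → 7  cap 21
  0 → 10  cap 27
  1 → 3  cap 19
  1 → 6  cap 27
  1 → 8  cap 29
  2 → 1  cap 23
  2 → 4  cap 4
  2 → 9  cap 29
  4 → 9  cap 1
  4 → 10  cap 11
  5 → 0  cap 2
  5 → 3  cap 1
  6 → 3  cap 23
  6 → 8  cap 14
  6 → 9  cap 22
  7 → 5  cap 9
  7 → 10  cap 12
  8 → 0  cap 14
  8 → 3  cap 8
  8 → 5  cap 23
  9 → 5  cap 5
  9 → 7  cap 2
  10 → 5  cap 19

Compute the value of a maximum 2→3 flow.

augment #1: 2→1→3 bottleneck 19, total now 19
augment #2: 2→1→6→3 bottleneck 4, total now 23
augment #3: 2→9→5→3 bottleneck 1, total now 24
augment #4: 2→9→5→0→6→3 bottleneck 1, total now 25

Maximum flow value: 25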